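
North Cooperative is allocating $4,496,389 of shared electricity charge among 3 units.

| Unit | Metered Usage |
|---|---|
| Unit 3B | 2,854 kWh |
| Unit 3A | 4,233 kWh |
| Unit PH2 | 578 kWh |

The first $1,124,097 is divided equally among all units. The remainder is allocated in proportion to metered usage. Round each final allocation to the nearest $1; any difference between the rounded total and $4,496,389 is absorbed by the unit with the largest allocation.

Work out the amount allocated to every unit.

$1,124,097 shared equally gives $374,699 per unit.
Remainder $3,372,292 by metered usage (total 7,665): Unit 3B 1,255,645.32 → $1,255,645; Unit 3A 1,862,349.91 → $1,862,350; Unit PH2 254,296.77 → $254,297.
Totals: Unit 3B $374,699 + $1,255,645 = $1,630,344; Unit 3A $374,699 + $1,862,350 = $2,237,049; Unit PH2 $374,699 + $254,297 = $628,996.

Unit 3B: $1,630,344; Unit 3A: $2,237,049; Unit PH2: $628,996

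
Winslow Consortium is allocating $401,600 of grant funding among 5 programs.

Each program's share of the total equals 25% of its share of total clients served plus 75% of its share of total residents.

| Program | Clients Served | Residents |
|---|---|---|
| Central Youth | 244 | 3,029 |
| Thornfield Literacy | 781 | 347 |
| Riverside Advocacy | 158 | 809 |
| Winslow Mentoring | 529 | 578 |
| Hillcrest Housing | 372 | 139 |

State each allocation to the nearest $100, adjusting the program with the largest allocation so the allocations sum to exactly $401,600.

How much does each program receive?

Central Youth: $197,900 · Thornfield Literacy: $58,900 · Riverside Advocacy: $57,300 · Winslow Mentoring: $61,000 · Hillcrest Housing: $26,500

Totals — clients served 2,084, residents 4,902.
Combined weights (25% clients served + 75% residents): Central Youth 0.4927; Thornfield Literacy 0.1468; Riverside Advocacy 0.1427; Winslow Mentoring 0.1519; Hillcrest Housing 0.0659.
Unrounded shares: Central Youth 197,869.90; Thornfield Literacy 58,947.09; Riverside Advocacy 57,320.35; Winslow Mentoring 61,000.22; Hillcrest Housing 26,462.45.
After rounding ($100): Central Youth $197,900; Thornfield Literacy $58,900; Riverside Advocacy $57,300; Winslow Mentoring $61,000; Hillcrest Housing $26,500. Sum = $401,600.
Sum already equals the total — no adjustment.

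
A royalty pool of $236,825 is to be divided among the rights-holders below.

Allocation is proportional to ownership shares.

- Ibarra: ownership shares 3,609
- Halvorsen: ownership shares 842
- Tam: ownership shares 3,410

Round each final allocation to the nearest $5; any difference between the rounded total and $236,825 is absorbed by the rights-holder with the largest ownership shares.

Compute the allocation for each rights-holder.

Combined ownership shares = 3,609 + 842 + 3,410 = 7,861.
Raw shares: Ibarra 108,726.81; Halvorsen 25,366.58; Tam 102,731.62.
Rounded to nearest $5: Ibarra $108,725; Halvorsen $25,365; Tam $102,730. Sum = $236,820.
Difference $236,825 − $236,820 = +$5 applied to largest ownership shares (Ibarra): Ibarra becomes $108,730.

Ibarra: $108,730; Halvorsen: $25,365; Tam: $102,730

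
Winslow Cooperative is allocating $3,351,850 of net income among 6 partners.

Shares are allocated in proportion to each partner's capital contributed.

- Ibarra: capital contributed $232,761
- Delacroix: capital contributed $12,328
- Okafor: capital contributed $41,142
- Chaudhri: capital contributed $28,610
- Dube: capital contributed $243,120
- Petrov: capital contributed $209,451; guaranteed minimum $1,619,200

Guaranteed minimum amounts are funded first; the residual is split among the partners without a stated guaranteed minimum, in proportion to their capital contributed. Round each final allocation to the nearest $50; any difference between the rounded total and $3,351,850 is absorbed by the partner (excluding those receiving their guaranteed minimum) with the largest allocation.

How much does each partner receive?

Minimums first: Petrov $1,619,200. Remaining pool $1,732,650.
Remaining pool split over remaining capital contributed 557,961: Ibarra 722,798.45 → $722,800; Delacroix 38,282.44 → $38,300; Okafor 127,759.26 → $127,750; Chaudhri 88,843.34 → $88,850; Dube 754,966.51 → $754,950.

Ibarra: $722,800; Delacroix: $38,300; Okafor: $127,750; Chaudhri: $88,850; Dube: $754,950; Petrov: $1,619,200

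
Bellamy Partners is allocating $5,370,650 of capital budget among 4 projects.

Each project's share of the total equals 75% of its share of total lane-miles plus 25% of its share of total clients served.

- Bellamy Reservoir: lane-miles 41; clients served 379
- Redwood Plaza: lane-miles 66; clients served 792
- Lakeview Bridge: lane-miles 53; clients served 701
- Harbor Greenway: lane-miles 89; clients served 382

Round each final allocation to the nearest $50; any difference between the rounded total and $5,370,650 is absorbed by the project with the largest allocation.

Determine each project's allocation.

Totals — lane-miles 249, clients served 2,254.
Blended shares (75% lane-miles + 25% clients served): Bellamy Reservoir 0.1655; Redwood Plaza 0.2866; Lakeview Bridge 0.2374; Harbor Greenway 0.3104.
Unrounded shares: Bellamy Reservoir 889,005.60; Redwood Plaza 1,539,437.82; Lakeview Bridge 1,274,934.41; Harbor Greenway 1,667,272.16.
Rounded to nearest $50: Bellamy Reservoir $889,000; Redwood Plaza $1,539,450; Lakeview Bridge $1,274,950; Harbor Greenway $1,667,250. Sum = $5,370,650.
Rounded total matches; no reconciliation needed.

Bellamy Reservoir: $889,000 · Redwood Plaza: $1,539,450 · Lakeview Bridge: $1,274,950 · Harbor Greenway: $1,667,250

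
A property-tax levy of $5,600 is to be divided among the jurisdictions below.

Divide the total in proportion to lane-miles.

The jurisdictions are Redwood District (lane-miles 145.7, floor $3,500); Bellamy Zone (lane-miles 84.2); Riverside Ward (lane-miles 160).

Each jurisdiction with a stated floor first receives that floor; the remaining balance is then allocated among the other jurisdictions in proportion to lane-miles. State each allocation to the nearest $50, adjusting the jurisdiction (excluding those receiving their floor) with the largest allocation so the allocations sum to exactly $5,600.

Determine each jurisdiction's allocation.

Guaranteed amounts: Redwood District $3,500. Residual $2,100.
Residual split over remaining lane-miles 244.2: Bellamy Zone 724.08 → $700; Riverside Ward 1,375.92 → $1,400.

Redwood District: $3,500 | Bellamy Zone: $700 | Riverside Ward: $1,400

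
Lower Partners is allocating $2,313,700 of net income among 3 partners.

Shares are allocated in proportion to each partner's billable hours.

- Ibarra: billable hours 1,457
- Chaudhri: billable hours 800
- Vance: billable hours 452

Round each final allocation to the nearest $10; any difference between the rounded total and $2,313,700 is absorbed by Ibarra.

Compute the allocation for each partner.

Sum of billable hours: 2,709.
Unrounded shares: Ibarra 1,457/2,709 × $2,313,700 = 1,244,393.10; Chaudhri 800/2,709 × $2,313,700 = 683,263.20; Vance 452/2,709 × $2,313,700 = 386,043.71.
At nearest $10: Ibarra $1,244,390; Chaudhri $683,260; Vance $386,040. Sum = $2,313,690.
Difference $2,313,700 − $2,313,690 = +$10 applied to Ibarra: Ibarra becomes $1,244,400.

Ibarra: $1,244,400; Chaudhri: $683,260; Vance: $386,040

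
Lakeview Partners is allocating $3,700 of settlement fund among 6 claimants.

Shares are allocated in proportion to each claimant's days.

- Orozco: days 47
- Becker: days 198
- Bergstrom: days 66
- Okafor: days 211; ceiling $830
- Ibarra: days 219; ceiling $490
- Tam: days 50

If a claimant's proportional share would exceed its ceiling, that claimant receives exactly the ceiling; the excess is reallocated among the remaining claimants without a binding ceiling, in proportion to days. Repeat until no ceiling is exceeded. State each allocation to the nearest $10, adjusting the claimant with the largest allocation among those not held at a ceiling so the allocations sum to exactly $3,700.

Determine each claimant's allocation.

Orozco: $310 | Becker: $1,300 | Bergstrom: $440 | Okafor: $830 | Ibarra: $490 | Tam: $330

Sum of days: 791.
Unconstrained shares: Orozco 219.85; Becker 926.17; Bergstrom 308.72; Okafor 986.98; Ibarra 1,024.40; Tam 233.88.
Cap binds for Okafor ($830), Ibarra ($490); remaining pool $2,380 reallocated over remaining days 361.
Shares after redistribution: Orozco 309.86 → $310; Becker 1,305.37 → $1,310; Bergstrom 435.12 → $440; Tam 329.64 → $330.
Rounding difference −$10 applied to Becker → $1,300.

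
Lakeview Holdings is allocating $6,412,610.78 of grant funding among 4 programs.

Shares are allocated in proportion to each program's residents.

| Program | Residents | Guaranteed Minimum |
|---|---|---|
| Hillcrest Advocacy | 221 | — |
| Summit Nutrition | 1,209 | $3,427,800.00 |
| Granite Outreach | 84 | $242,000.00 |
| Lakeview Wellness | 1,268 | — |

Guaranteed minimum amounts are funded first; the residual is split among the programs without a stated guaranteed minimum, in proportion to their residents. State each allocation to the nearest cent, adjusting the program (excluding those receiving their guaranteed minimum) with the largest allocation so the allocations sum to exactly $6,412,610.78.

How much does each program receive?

Fund the minimums — Summit Nutrition $3,427,800.00; Granite Outreach $242,000.00. Residual $2,742,810.78.
Residual split over remaining residents 1,489: Hillcrest Advocacy 407,092.8021 → $407,092.80; Lakeview Wellness 2,335,717.9779 → $2,335,717.98.

Hillcrest Advocacy: $407,092.80 | Summit Nutrition: $3,427,800.00 | Granite Outreach: $242,000.00 | Lakeview Wellness: $2,335,717.98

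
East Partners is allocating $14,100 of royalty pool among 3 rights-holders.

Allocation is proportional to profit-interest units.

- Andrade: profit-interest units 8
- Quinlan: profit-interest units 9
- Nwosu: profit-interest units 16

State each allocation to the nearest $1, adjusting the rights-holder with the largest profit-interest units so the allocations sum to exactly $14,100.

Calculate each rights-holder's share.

Andrade: $3,418; Quinlan: $3,845; Nwosu: $6,837

Combined profit-interest units = 33.
Unrounded shares: Andrade 8/33 × $14,100 = 3,418.18; Quinlan 9/33 × $14,100 = 3,845.45; Nwosu 16/33 × $14,100 = 6,836.36.
Rounded to nearest $1: Andrade $3,418; Quinlan $3,845; Nwosu $6,836. Sum = $14,099.
Difference $14,100 − $14,099 = +$1 applied to largest profit-interest units (Nwosu): Nwosu becomes $6,837.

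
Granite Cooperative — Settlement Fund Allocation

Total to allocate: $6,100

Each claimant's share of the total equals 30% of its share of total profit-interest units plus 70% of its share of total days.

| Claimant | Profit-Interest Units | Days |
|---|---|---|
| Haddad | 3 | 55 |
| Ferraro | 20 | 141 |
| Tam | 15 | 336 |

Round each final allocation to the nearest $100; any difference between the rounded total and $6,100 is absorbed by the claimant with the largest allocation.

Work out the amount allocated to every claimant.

Haddad: $600; Ferraro: $2,100; Tam: $3,400

Totals — profit-interest units 38, days 532.
Composite weights (30% profit-interest units + 70% days): Haddad 0.0961; Ferraro 0.3434; Tam 0.5605.
Pro-rata amounts: Haddad 585.92; Ferraro 2,094.87; Tam 3,419.21.
At nearest $100: Haddad $600; Ferraro $2,100; Tam $3,400. Sum = $6,100.
No rounding difference to absorb.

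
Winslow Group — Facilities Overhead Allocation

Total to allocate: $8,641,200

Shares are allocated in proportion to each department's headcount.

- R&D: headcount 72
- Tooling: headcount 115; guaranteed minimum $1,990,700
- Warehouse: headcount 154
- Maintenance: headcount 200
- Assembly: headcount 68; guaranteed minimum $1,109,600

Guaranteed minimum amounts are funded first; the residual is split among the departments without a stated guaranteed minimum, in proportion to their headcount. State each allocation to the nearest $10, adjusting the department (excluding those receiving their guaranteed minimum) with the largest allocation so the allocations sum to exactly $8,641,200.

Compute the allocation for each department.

R&D: $936,490 · Tooling: $1,990,700 · Warehouse: $2,003,050 · Maintenance: $2,601,360 · Assembly: $1,109,600

Guaranteed amounts: Tooling $1,990,700; Assembly $1,109,600. Balance $5,540,900.
Balance split over remaining headcount 426: R&D 936,490.14 → $936,490; Warehouse 2,003,048.36 → $2,003,050; Maintenance 2,601,361.50 → $2,601,360.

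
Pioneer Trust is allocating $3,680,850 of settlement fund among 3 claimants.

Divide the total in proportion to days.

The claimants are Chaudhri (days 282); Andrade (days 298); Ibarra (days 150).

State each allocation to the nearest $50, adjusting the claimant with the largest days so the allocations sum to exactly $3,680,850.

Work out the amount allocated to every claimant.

Sum of days: 282 + 298 + 150 = 730.
Raw shares: Chaudhri 1,421,917.40; Andrade 1,502,593.56; Ibarra 756,339.04.
After rounding ($50): Chaudhri $1,421,900; Andrade $1,502,600; Ibarra $756,350. Sum = $3,680,850.
No rounding difference to absorb.

Chaudhri: $1,421,900; Andrade: $1,502,600; Ibarra: $756,350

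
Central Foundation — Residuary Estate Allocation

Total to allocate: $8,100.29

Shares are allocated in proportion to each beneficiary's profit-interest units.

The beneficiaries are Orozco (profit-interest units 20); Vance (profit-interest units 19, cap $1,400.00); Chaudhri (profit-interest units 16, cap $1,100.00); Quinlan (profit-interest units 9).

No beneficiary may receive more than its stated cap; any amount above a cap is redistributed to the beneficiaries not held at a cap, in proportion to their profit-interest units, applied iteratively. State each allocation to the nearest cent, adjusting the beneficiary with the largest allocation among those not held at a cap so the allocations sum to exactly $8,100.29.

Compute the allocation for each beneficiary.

Orozco: $3,862.27 · Vance: $1,400.00 · Chaudhri: $1,100.00 · Quinlan: $1,738.02

Sum of profit-interest units: 64.
Proportional shares (ignoring caps): Orozco 2,531.3406; Vance 2,404.7736; Chaudhri 2,025.0725; Quinlan 1,139.1033.
Capped: Vance ($1,400.00), Chaudhri ($1,100.00); residual $5,600.29 reallocated over remaining profit-interest units 29.
Shares after redistribution: Orozco 3,862.2690 → $3,862.27; Quinlan 1,738.0210 → $1,738.02.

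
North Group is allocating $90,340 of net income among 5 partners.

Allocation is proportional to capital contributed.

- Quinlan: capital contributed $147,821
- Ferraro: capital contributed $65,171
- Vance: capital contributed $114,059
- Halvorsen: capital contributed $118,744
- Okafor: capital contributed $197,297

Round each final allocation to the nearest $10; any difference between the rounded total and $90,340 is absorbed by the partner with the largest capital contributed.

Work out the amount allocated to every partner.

Capital contributed total: 643,092.
Pro-rata amounts: Quinlan 147,821/643,092 × $90,340 = 20,765.53; Ferraro 65,171/643,092 × $90,340 = 9,155.06; Vance 114,059/643,092 × $90,340 = 16,022.73; Halvorsen 118,744/643,092 × $90,340 = 16,680.87; Okafor 197,297/643,092 × $90,340 = 27,715.80.
After rounding ($10): Quinlan $20,770; Ferraro $9,160; Vance $16,020; Halvorsen $16,680; Okafor $27,720. Sum = $90,350.
Difference $90,340 − $90,350 = −$10 applied to largest capital contributed (Okafor): Okafor becomes $27,710.

Quinlan: $20,770 | Ferraro: $9,160 | Vance: $16,020 | Halvorsen: $16,680 | Okafor: $27,710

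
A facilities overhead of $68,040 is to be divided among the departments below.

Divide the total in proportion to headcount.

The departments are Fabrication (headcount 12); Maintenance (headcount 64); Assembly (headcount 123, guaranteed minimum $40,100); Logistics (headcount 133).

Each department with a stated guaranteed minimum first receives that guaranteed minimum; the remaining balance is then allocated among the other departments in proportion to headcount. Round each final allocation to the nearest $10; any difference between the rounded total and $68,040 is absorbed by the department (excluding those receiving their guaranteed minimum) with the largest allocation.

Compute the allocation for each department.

Fabrication: $1,600 | Maintenance: $8,560 | Assembly: $40,100 | Logistics: $17,780

Fund the minimums — Assembly $40,100. Residual $27,940.
Residual split over remaining headcount 209: Fabrication 1,604.21 → $1,600; Maintenance 8,555.79 → $8,560; Logistics 17,780.00 → $17,780.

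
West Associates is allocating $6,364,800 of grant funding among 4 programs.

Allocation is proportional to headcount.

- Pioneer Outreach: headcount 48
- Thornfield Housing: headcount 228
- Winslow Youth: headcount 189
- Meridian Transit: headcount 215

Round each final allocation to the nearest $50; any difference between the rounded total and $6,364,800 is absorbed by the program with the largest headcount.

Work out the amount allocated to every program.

Combined headcount = 680.
Proportional shares: Pioneer Outreach 48/680 × $6,364,800 = 449,280.00; Thornfield Housing 228/680 × $6,364,800 = 2,134,080.00; Winslow Youth 189/680 × $6,364,800 = 1,769,040.00; Meridian Transit 215/680 × $6,364,800 = 2,012,400.00.
Rounded to nearest $50: Pioneer Outreach $449,300; Thornfield Housing $2,134,100; Winslow Youth $1,769,050; Meridian Transit $2,012,400. Sum = $6,364,850.
Difference $6,364,800 − $6,364,850 = −$50 applied to largest headcount (Thornfield Housing): Thornfield Housing becomes $2,134,050.

Pioneer Outreach: $449,300; Thornfield Housing: $2,134,050; Winslow Youth: $1,769,050; Meridian Transit: $2,012,400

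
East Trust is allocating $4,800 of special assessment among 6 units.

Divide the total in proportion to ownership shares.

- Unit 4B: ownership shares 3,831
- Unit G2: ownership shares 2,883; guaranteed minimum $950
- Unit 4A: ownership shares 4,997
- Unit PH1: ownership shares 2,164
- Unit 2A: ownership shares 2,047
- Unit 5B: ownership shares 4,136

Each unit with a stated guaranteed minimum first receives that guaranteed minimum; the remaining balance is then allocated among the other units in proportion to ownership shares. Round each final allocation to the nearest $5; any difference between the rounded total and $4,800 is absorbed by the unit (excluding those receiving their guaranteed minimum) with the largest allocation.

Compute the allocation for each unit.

Guaranteed amounts: Unit G2 $950. Balance $3,850.
Balance split over remaining ownership shares 17,175: Unit 4B 858.77 → $860; Unit 4A 1,120.14 → $1,120; Unit PH1 485.09 → $485; Unit 2A 458.86 → $460; Unit 5B 927.14 → $925.

Unit 4B: $860; Unit G2: $950; Unit 4A: $1,120; Unit PH1: $485; Unit 2A: $460; Unit 5B: $925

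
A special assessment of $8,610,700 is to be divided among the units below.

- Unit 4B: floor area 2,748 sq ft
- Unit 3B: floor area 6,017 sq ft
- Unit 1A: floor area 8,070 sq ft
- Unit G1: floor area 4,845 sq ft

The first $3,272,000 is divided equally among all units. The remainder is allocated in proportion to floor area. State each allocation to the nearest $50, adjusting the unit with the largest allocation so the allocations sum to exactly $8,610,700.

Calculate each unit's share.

Unit 4B: $1,494,700; Unit 3B: $2,299,700; Unit 1A: $2,805,200; Unit G1: $2,011,100

$3,272,000 shared equally gives $818,000 per unit.
Remainder $5,338,700 by floor area (total 21,680): Unit 4B 676,695.00 → $676,700; Unit 3B 1,481,686.25 → $1,481,700; Unit 1A 1,987,237.50 → $1,987,250; Unit G1 1,193,081.25 → $1,193,100.
Rounding difference −$50 on remainder applied to Unit 1A.
Totals: Unit 4B $818,000 + $676,700 = $1,494,700; Unit 3B $818,000 + $1,481,700 = $2,299,700; Unit 1A $818,000 + $1,987,200 = $2,805,200; Unit G1 $818,000 + $1,193,100 = $2,011,100.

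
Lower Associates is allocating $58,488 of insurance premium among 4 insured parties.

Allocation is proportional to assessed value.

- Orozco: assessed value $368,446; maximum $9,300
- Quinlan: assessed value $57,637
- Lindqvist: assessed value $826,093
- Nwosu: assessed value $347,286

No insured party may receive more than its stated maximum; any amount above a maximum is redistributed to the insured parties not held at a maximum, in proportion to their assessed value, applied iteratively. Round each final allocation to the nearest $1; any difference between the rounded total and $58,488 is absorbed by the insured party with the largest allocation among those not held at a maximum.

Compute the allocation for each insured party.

Orozco: $9,300 | Quinlan: $2,303 | Lindqvist: $33,008 | Nwosu: $13,877

Assessed value total: 1,599,462.
Pro-rata shares before constraints: Orozco 13,473.07; Quinlan 2,107.63; Lindqvist 30,207.99; Nwosu 12,699.31.
Cap binds for Orozco ($9,300); remaining pool $49,188 reallocated over remaining assessed value 1,231,016.
Remaining shares: Quinlan 2,303.02 → $2,303; Lindqvist 33,008.40 → $33,008; Nwosu 13,876.59 → $13,877.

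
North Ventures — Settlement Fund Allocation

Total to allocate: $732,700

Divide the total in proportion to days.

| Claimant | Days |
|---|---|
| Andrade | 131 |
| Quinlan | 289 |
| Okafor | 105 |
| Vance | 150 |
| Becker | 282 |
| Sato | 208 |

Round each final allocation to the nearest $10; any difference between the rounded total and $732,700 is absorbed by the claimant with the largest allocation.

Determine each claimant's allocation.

Andrade: $82,390 | Quinlan: $181,750 | Okafor: $66,040 | Vance: $94,340 | Becker: $177,360 | Sato: $130,820

Combined days = 1,165.
Pro-rata amounts: Andrade 131/1,165 × $732,700 = 82,389.44; Quinlan 289/1,165 × $732,700 = 181,759.91; Okafor 105/1,165 × $732,700 = 66,037.34; Vance 150/1,165 × $732,700 = 94,339.06; Becker 282/1,165 × $732,700 = 177,357.42; Sato 208/1,165 × $732,700 = 130,816.82.
After rounding ($10): Andrade $82,390; Quinlan $181,760; Okafor $66,040; Vance $94,340; Becker $177,360; Sato $130,820. Sum = $732,710.
Difference $732,700 − $732,710 = −$10 applied to largest allocation (Quinlan): Quinlan becomes $181,750.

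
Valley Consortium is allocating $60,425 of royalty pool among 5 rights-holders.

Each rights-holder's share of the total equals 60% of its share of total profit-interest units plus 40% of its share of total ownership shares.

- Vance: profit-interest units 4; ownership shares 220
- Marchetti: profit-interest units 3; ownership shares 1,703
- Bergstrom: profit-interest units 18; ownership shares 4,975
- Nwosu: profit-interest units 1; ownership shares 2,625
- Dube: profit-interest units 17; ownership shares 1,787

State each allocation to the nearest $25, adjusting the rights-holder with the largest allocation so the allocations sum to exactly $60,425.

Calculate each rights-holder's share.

Vance: $3,850; Marchetti: $6,175; Bergstrom: $25,800; Nwosu: $6,450; Dube: $18,150

Totals — profit-interest units 43, ownership shares 11,310.
Composite weights (60% profit-interest units + 40% ownership shares): Vance 0.0636; Marchetti 0.1021; Bergstrom 0.4271; Nwosu 0.1068; Dube 0.3004.
Raw shares: Vance 3,842.71; Marchetti 6,168.81; Bergstrom 25,808.32; Nwosu 6,452.89; Dube 18,152.27.
After rounding ($25): Vance $3,850; Marchetti $6,175; Bergstrom $25,800; Nwosu $6,450; Dube $18,150. Sum = $60,425.
Rounded total matches; no reconciliation needed.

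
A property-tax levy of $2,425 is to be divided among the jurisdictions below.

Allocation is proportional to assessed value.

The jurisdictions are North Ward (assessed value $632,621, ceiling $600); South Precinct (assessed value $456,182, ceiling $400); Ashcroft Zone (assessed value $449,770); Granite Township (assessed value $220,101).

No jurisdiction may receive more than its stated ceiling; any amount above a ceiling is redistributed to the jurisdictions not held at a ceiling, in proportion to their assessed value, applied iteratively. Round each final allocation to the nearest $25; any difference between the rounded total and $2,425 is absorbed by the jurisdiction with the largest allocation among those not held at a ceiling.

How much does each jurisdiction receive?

Sum of assessed value: 1,758,674.
Unconstrained shares: North Ward 872.31; South Precinct 629.02; Ashcroft Zone 620.18; Granite Township 303.49.
Held at cap: North Ward ($600), South Precinct ($400); residual $1,425 reallocated over remaining assessed value 669,871.
Shares after redistribution: Ashcroft Zone 956.78 → $950; Granite Township 468.22 → $475.

North Ward: $600 · South Precinct: $400 · Ashcroft Zone: $950 · Granite Township: $475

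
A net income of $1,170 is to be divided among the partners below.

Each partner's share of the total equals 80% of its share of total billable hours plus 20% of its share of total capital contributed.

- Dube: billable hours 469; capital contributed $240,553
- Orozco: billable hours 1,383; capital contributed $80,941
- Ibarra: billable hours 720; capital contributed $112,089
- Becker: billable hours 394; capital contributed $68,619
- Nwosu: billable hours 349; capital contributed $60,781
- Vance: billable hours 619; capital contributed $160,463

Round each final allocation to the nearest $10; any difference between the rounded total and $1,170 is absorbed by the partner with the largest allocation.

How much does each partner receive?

Totals — billable hours 3,934, capital contributed 723,446.
Blended shares (80% billable hours + 20% capital contributed): Dube 0.1619; Orozco 0.3036; Ibarra 0.1774; Becker 0.0991; Nwosu 0.0878; Vance 0.1702.
Pro-rata amounts: Dube 189.39; Orozco 355.23; Ibarra 207.56; Becker 115.94; Nwosu 102.70; Vance 199.18.
After rounding ($10): Dube $190; Orozco $360; Ibarra $210; Becker $120; Nwosu $100; Vance $200. Sum = $1,180.
Difference $1,170 − $1,180 = −$10 applied to largest allocation (Orozco): Orozco becomes $350.

Dube: $190 | Orozco: $350 | Ibarra: $210 | Becker: $120 | Nwosu: $100 | Vance: $200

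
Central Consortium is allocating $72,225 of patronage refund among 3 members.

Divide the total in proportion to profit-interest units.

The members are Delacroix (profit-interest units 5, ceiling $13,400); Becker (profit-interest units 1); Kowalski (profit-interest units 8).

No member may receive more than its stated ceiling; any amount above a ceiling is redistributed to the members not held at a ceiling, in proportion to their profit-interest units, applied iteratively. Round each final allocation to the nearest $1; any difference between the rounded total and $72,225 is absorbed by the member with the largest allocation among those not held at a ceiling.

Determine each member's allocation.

Sum of profit-interest units: 14.
Proportional shares (ignoring caps): Delacroix 25,794.64; Becker 5,158.93; Kowalski 41,271.43.
Held at cap: Delacroix ($13,400); residual $58,825 reallocated over remaining profit-interest units 9.
Shares after redistribution: Becker 6,536.11 → $6,536; Kowalski 52,288.89 → $52,289.

Delacroix: $13,400 | Becker: $6,536 | Kowalski: $52,289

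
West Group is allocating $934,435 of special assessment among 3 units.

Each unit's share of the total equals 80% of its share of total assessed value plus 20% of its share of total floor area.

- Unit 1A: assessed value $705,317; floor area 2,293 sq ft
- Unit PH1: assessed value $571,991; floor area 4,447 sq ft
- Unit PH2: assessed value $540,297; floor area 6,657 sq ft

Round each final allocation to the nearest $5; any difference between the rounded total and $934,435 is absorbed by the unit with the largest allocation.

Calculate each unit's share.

Unit 1A: $322,070 | Unit PH1: $297,285 | Unit PH2: $315,080

Totals — assessed value 1,817,605, floor area 13,397.
Blended shares (80% assessed value + 20% floor area): Unit 1A 0.3447; Unit PH1 0.3181; Unit PH2 0.3372.
Pro-rata amounts: Unit 1A 322,071.25; Unit PH1 297,284.80; Unit PH2 315,078.94.
After rounding ($5): Unit 1A $322,070; Unit PH1 $297,285; Unit PH2 $315,080. Sum = $934,435.
No rounding difference to absorb.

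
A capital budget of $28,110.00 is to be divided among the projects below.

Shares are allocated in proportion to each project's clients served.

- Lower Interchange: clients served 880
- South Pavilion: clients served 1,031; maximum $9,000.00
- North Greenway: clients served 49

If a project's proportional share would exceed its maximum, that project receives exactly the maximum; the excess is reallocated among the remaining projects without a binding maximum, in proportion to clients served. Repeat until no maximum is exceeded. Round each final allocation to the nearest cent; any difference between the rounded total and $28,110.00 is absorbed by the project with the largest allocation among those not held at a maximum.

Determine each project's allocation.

Sum of clients served: 1,960.
Proportional shares (ignoring caps): Lower Interchange 12,620.8163; South Pavilion 14,786.4337; North Greenway 702.7500.
Held at cap: South Pavilion ($9,000.00); balance $19,110.00 reallocated over remaining clients served 929.
Shares after redistribution: Lower Interchange 18,102.0452 → $18,102.05; North Greenway 1,007.9548 → $1,007.95.

Lower Interchange: $18,102.05 | South Pavilion: $9,000.00 | North Greenway: $1,007.95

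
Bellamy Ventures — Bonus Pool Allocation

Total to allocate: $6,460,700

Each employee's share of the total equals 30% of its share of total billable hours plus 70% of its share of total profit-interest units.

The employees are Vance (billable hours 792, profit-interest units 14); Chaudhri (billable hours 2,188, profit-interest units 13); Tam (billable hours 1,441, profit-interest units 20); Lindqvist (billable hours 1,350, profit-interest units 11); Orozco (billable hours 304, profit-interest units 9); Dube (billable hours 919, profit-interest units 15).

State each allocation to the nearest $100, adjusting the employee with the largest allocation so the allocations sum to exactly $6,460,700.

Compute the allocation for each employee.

Totals — billable hours 6,994, profit-interest units 82.
Blended shares (30% billable hours + 70% profit-interest units): Vance 0.1535; Chaudhri 0.2048; Tam 0.2325; Lindqvist 0.1518; Orozco 0.0899; Dube 0.1675.
Unrounded shares: Vance 991,615.18; Chaudhri 1,323,328.92; Tam 1,502,383.00; Lindqvist 980,793.80; Orozco 580,616.76; Dube 1,081,962.34.
At nearest $100: Vance $991,600; Chaudhri $1,323,300; Tam $1,502,400; Lindqvist $980,800; Orozco $580,600; Dube $1,082,000. Sum = $6,460,700.
Sum already equals the total — no adjustment.

Vance: $991,600 | Chaudhri: $1,323,300 | Tam: $1,502,400 | Lindqvist: $980,800 | Orozco: $580,600 | Dube: $1,082,000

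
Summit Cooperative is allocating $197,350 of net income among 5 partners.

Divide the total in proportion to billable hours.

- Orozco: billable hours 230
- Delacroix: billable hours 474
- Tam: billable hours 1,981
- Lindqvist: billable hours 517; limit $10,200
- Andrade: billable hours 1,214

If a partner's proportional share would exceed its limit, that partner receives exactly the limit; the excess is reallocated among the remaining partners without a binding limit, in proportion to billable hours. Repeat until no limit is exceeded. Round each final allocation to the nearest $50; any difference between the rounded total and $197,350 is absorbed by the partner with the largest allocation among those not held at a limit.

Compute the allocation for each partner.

Orozco: $11,050 · Delacroix: $22,750 · Tam: $95,100 · Lindqvist: $10,200 · Andrade: $58,250

Combined billable hours = 4,416.
Unconstrained shares: Orozco 10,278.65; Delacroix 21,182.95; Tam 88,530.42; Lindqvist 23,104.61; Andrade 54,253.37.
Cap binds for Lindqvist ($10,200); balance $187,150 reallocated over remaining billable hours 3,899.
Shares after redistribution: Orozco 11,039.88 → $11,050; Delacroix 22,751.76 → $22,750; Tam 95,086.98 → $95,100; Andrade 58,271.38 → $58,250.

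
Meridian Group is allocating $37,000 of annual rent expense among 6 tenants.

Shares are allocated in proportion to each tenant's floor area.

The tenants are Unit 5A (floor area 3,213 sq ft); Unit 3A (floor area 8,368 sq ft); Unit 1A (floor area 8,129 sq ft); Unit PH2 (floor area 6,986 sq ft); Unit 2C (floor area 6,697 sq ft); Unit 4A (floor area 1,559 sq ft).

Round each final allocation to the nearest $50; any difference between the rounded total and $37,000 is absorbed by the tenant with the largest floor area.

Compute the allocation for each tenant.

Sum of floor area: 3,213 + 8,368 + 8,129 + 6,986 + 6,697 + 1,559 = 34,952.
Raw shares: Unit 5A 3,401.26; Unit 3A 8,858.32; Unit 1A 8,605.32; Unit PH2 7,395.34; Unit 2C 7,089.41; Unit 4A 1,650.35.
At nearest $50: Unit 5A $3,400; Unit 3A $8,850; Unit 1A $8,600; Unit PH2 $7,400; Unit 2C $7,100; Unit 4A $1,650. Sum = $37,000.
No rounding difference to absorb.

Unit 5A: $3,400 | Unit 3A: $8,850 | Unit 1A: $8,600 | Unit PH2: $7,400 | Unit 2C: $7,100 | Unit 4A: $1,650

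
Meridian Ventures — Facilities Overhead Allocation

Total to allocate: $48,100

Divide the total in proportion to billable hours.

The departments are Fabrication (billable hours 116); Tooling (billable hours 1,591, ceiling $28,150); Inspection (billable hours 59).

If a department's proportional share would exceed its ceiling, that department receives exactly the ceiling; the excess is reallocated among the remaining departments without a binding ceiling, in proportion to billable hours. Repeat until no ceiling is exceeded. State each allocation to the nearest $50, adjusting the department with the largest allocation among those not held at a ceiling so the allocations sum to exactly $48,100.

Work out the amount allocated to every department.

Fabrication: $13,200 · Tooling: $28,150 · Inspection: $6,750

Billable hours total: 1,766.
Unconstrained shares: Fabrication 3,159.46; Tooling 43,333.58; Inspection 1,606.96.
Cap binds for Tooling ($28,150); balance $19,950 reallocated over remaining billable hours 175.
Redistributed shares: Fabrication 13,224.00 → $13,200; Inspection 6,726.00 → $6,750.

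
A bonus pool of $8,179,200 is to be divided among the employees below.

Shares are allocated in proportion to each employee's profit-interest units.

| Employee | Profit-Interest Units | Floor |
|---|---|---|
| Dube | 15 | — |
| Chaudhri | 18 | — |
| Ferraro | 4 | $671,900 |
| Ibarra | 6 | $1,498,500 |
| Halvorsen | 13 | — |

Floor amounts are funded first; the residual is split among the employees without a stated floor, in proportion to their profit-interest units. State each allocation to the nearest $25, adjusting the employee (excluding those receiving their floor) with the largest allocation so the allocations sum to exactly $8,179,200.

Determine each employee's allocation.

Minimums first: Ferraro $671,900; Ibarra $1,498,500. Balance $6,008,800.
Balance split over remaining profit-interest units 46: Dube 1,959,391.30 → $1,959,400; Chaudhri 2,351,269.57 → $2,351,275; Halvorsen 1,698,139.13 → $1,698,150.
Rounding difference −$25 applied to Chaudhri → $2,351,250.

Dube: $1,959,400 · Chaudhri: $2,351,250 · Ferraro: $671,900 · Ibarra: $1,498,500 · Halvorsen: $1,698,150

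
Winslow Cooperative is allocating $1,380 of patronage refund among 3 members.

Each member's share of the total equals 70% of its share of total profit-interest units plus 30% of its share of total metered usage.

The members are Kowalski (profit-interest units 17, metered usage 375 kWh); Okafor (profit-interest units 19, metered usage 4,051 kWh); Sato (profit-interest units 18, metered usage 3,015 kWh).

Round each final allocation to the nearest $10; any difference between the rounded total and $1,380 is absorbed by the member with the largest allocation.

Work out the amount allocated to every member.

Kowalski: $320; Okafor: $570; Sato: $490

Totals — profit-interest units 54, metered usage 7,441.
Combined weights (70% profit-interest units + 30% metered usage): Kowalski 0.2355; Okafor 0.4096; Sato 0.3549.
Pro-rata amounts: Kowalski 324.98; Okafor 565.28; Sato 489.75.
Rounded to nearest $10: Kowalski $320; Okafor $570; Sato $490. Sum = $1,380.
No rounding difference to absorb.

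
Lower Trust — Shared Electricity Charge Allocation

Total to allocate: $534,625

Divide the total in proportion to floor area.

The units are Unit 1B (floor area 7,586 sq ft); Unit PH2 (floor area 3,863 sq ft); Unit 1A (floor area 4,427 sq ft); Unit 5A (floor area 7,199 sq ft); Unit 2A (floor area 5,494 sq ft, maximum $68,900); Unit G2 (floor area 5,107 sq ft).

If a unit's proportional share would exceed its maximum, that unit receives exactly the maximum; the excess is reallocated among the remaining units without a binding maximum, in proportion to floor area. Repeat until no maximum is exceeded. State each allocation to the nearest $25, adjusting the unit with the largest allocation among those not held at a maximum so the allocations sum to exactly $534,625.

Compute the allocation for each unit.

Combined floor area = 33,676.
Pro-rata shares before constraints: Unit 1B 120,431.92; Unit PH2 61,327.25; Unit 1A 70,281.06; Unit 5A 114,288.08; Unit 2A 87,220.27; Unit G2 81,076.43.
Cap binds for Unit 2A ($68,900); remaining pool $465,725 reallocated over remaining floor area 28,182.
Redistributed shares: Unit 1B 125,363.35 → $125,375; Unit PH2 63,838.47 → $63,850; Unit 1A 73,158.92 → $73,150; Unit 5A 118,967.93 → $118,975; Unit G2 84,396.34 → $84,400.
Rounding difference −$25 applied to Unit 1B → $125,350.

Unit 1B: $125,350 | Unit PH2: $63,850 | Unit 1A: $73,150 | Unit 5A: $118,975 | Unit 2A: $68,900 | Unit G2: $84,400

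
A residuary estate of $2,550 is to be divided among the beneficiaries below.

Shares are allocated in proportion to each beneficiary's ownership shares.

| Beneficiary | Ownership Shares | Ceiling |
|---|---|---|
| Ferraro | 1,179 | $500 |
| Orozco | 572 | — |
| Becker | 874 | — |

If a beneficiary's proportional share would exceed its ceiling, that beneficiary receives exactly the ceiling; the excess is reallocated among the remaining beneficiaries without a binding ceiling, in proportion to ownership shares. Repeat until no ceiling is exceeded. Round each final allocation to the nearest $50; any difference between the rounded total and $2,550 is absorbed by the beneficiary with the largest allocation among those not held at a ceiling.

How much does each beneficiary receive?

Sum of ownership shares: 2,625.
Pro-rata shares before constraints: Ferraro 1,145.31; Orozco 555.66; Becker 849.03.
Held at cap: Ferraro ($500); residual $2,050 reallocated over remaining ownership shares 1,446.
Redistributed shares: Orozco 810.93 → $800; Becker 1,239.07 → $1,250.

Ferraro: $500 · Orozco: $800 · Becker: $1,250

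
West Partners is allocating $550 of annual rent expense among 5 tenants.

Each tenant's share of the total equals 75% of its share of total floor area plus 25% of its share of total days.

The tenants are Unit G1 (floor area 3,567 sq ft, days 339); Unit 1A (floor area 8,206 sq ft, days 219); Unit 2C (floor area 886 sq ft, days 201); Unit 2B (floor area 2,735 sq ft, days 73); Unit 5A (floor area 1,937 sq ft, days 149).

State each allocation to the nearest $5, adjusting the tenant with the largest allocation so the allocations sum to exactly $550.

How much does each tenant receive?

Floor area total 17,331; days total 981.
Combined weights (75% floor area + 25% days): Unit G1 0.2408; Unit 1A 0.4109; Unit 2C 0.0896; Unit 2B 0.1370; Unit 5A 0.1218.
Unrounded shares: Unit G1 132.41; Unit 1A 226.01; Unit 2C 49.26; Unit 2B 75.33; Unit 5A 66.99.
After rounding ($5): Unit G1 $130; Unit 1A $225; Unit 2C $50; Unit 2B $75; Unit 5A $65. Sum = $545.
Difference $550 − $545 = +$5 applied to largest allocation (Unit 1A): Unit 1A becomes $230.

Unit G1: $130; Unit 1A: $230; Unit 2C: $50; Unit 2B: $75; Unit 5A: $65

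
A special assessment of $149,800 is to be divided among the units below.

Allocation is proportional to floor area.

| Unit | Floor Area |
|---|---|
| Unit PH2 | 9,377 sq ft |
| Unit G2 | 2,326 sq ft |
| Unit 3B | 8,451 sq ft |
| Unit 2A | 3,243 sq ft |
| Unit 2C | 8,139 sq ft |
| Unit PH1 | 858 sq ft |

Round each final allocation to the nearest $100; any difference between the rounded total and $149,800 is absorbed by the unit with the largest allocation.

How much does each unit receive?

Unit PH2: $43,300; Unit G2: $10,800; Unit 3B: $39,100; Unit 2A: $15,000; Unit 2C: $37,600; Unit PH1: $4,000

Floor area total: 32,394.
Pro-rata amounts: Unit PH2 9,377/32,394 × $149,800 = 43,362.18; Unit G2 2,326/32,394 × $149,800 = 10,756.15; Unit 3B 8,451/32,394 × $149,800 = 39,080.07; Unit 2A 3,243/32,394 × $149,800 = 14,996.65; Unit 2C 8,139/32,394 × $149,800 = 37,637.28; Unit PH1 858/32,394 × $149,800 = 3,967.66.
After rounding ($100): Unit PH2 $43,400; Unit G2 $10,800; Unit 3B $39,100; Unit 2A $15,000; Unit 2C $37,600; Unit PH1 $4,000. Sum = $149,900.
Difference $149,800 − $149,900 = −$100 applied to largest allocation (Unit PH2): Unit PH2 becomes $43,300.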